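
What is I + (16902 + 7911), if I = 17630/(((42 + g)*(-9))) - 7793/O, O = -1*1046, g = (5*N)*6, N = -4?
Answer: 9121949531/367146 ≈ 24846.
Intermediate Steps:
g = -120 (g = (5*(-4))*6 = -20*6 = -120)
O = -1046
I = 11955833/367146 (I = 17630/(((42 - 120)*(-9))) - 7793/(-1046) = 17630/((-78*(-9))) - 7793*(-1/1046) = 17630/702 + 7793/1046 = 17630*(1/702) + 7793/1046 = 8815/351 + 7793/1046 = 11955833/367146 ≈ 32.564)
I + (16902 + 7911) = 11955833/367146 + (16902 + 7911) = 11955833/367146 + 24813 = 9121949531/367146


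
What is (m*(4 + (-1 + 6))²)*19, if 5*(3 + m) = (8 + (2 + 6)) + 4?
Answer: 1539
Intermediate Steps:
m = 1 (m = -3 + ((8 + (2 + 6)) + 4)/5 = -3 + ((8 + 8) + 4)/5 = -3 + (16 + 4)/5 = -3 + (⅕)*20 = -3 + 4 = 1)
(m*(4 + (-1 + 6))²)*19 = (1*(4 + (-1 + 6))²)*19 = (1*(4 + 5)²)*19 = (1*9²)*19 = (1*81)*19 = 81*19 = 1539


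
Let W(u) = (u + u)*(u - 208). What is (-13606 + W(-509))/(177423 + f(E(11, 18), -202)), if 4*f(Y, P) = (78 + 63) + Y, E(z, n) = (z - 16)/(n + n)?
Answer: 7934400/1965691 ≈ 4.0364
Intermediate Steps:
E(z, n) = (-16 + z)/(2*n) (E(z, n) = (-16 + z)/((2*n)) = (-16 + z)*(1/(2*n)) = (-16 + z)/(2*n))
W(u) = 2*u*(-208 + u) (W(u) = (2*u)*(-208 + u) = 2*u*(-208 + u))
f(Y, P) = 141/4 + Y/4 (f(Y, P) = ((78 + 63) + Y)/4 = (141 + Y)/4 = 141/4 + Y/4)
(-13606 + W(-509))/(177423 + f(E(11, 18), -202)) = (-13606 + 2*(-509)*(-208 - 509))/(177423 + (141/4 + ((½)*(-16 + 11)/18)/4)) = (-13606 + 2*(-509)*(-717))/(177423 + (141/4 + ((½)*(1/18)*(-5))/4)) = (-13606 + 729906)/(177423 + (141/4 + (¼)*(-5/36))) = 716300/(177423 + (141/4 - 5/144)) = 716300/(177423 + 5071/144) = 716300/(25553983/144) = 716300*(144/25553983) = 7934400/1965691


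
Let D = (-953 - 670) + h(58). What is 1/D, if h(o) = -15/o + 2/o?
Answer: -58/94147 ≈ -0.00061606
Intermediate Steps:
h(o) = -13/o
D = -94147/58 (D = (-953 - 670) - 13/58 = -1623 - 13*1/58 = -1623 - 13/58 = -94147/58 ≈ -1623.2)
1/D = 1/(-94147/58) = -58/94147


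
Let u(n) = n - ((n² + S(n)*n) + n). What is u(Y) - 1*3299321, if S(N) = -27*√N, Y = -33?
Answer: -3300410 - 891*I*√33 ≈ -3.3004e+6 - 5118.4*I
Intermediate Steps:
u(n) = -n² + 27*n^(3/2) (u(n) = n - ((n² + (-27*√n)*n) + n) = n - ((n² - 27*n^(3/2)) + n) = n - (n + n² - 27*n^(3/2)) = n + (-n - n² + 27*n^(3/2)) = -n² + 27*n^(3/2))
u(Y) - 1*3299321 = -33*(-1*(-33) + 27*√(-33)) - 1*3299321 = -33*(33 + 27*(I*√33)) - 3299321 = -33*(33 + 27*I*√33) - 3299321 = (-1089 - 891*I*√33) - 3299321 = -3300410 - 891*I*√33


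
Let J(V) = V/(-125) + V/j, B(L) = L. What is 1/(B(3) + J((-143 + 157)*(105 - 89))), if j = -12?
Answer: -375/6547 ≈ -0.057278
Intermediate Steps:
J(V) = -137*V/1500 (J(V) = V/(-125) + V/(-12) = V*(-1/125) + V*(-1/12) = -V/125 - V/12 = -137*V/1500)
1/(B(3) + J((-143 + 157)*(105 - 89))) = 1/(3 - 137*(-143 + 157)*(105 - 89)/1500) = 1/(3 - 959*16/750) = 1/(3 - 137/1500*224) = 1/(3 - 7672/375) = 1/(-6547/375) = -375/6547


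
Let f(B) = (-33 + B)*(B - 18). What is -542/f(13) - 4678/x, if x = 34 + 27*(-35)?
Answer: -12981/45550 ≈ -0.28498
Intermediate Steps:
f(B) = (-33 + B)*(-18 + B)
x = -911 (x = 34 - 945 = -911)
-542/f(13) - 4678/x = -542/(594 + 13² - 51*13) - 4678/(-911) = -542/(594 + 169 - 663) - 4678*(-1/911) = -542/100 + 4678/911 = -542*1/100 + 4678/911 = -271/50 + 4678/911 = -12981/45550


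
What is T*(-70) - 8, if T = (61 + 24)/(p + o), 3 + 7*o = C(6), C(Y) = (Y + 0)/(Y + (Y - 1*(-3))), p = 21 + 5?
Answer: -215426/897 ≈ -240.16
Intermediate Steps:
p = 26
C(Y) = Y/(3 + 2*Y) (C(Y) = Y/(Y + (Y + 3)) = Y/(Y + (3 + Y)) = Y/(3 + 2*Y))
o = -13/35 (o = -3/7 + (6/(3 + 2*6))/7 = -3/7 + (6/(3 + 12))/7 = -3/7 + (6/15)/7 = -3/7 + (6*(1/15))/7 = -3/7 + (⅐)*(⅖) = -3/7 + 2/35 = -13/35 ≈ -0.37143)
T = 2975/897 (T = (61 + 24)/(26 - 13/35) = 85/(897/35) = 85*(35/897) = 2975/897 ≈ 3.3166)
T*(-70) - 8 = (2975/897)*(-70) - 8 = -208250/897 - 8 = -215426/897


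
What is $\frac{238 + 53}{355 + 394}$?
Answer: $\frac{291}{749} \approx 0.38852$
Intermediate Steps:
$\frac{238 + 53}{355 + 394} = \frac{291}{749}$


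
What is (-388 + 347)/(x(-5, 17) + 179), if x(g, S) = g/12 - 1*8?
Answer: -492/2047 ≈ -0.24035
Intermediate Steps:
x(g, S) = -8 + g/12 (x(g, S) = g*(1/12) - 8 = g/12 - 8 = -8 + g/12)
(-388 + 347)/(x(-5, 17) + 179) = (-388 + 347)/((-8 + (1/12)*(-5)) + 179) = -41/((-8 - 5/12) + 179) = -41/(-101/12 + 179) = -41/2047/12 = -41*12/2047 = -492/2047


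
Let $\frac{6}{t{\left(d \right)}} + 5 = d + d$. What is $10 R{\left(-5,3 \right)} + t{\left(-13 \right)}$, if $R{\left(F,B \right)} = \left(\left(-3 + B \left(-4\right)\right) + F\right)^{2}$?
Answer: $\frac{123994}{31} \approx 3999.8$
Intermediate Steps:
$t{\left(d \right)} = \frac{6}{-5 + 2 d}$ ($t{\left(d \right)} = \frac{6}{-5 + \left(d + d\right)} = \frac{6}{-5 + 2 d}$)
$R{\left(F,B \right)} = \left(-3 + F - 4 B\right)^{2}$ ($R{\left(F,B \right)} = \left(\left(-3 - 4 B\right) + F\right)^{2} = \left(-3 + F - 4 B\right)^{2}$)
$10 R{\left(-5,3 \right)} + t{\left(-13 \right)} = 10 \left(3 - -5 + 4 \cdot 3\right)^{2} + \frac{6}{-5 + 2 \left(-13\right)} = 10 \left(3 + 5 + 12\right)^{2} + \frac{6}{-5 - 26} = 10 \cdot 20^{2} + \frac{6}{-31} = 10 \cdot 400 + 6 \left(- \frac{1}{31}\right) = 4000 - \frac{6}{31} = \frac{123994}{31}$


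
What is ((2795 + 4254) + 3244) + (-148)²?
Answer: 32197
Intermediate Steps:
((2795 + 4254) + 3244) + (-148)² = (7049 + 3244) + 21904 = 10293 + 21904 = 32197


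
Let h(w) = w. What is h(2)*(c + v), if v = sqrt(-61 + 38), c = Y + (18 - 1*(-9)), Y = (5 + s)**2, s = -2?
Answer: 72 + 2*I*sqrt(23) ≈ 72.0 + 9.5917*I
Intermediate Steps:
Y = 9 (Y = (5 - 2)**2 = 3**2 = 9)
c = 36 (c = 9 + (18 - 1*(-9)) = 9 + (18 + 9) = 9 + 27 = 36)
v = I*sqrt(23) (v = sqrt(-23) = I*sqrt(23) ≈ 4.7958*I)
h(2)*(c + v) = 2*(36 + I*sqrt(23)) = 72 + 2*I*sqrt(23)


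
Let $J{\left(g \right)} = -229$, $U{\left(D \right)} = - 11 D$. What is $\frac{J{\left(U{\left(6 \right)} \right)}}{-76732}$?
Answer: $\frac{229}{76732} \approx 0.0029844$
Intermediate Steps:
$\frac{J{\left(U{\left(6 \right)} \right)}}{-76732} = - \frac{229}{-76732} = \left(-229\right) \left(- \frac{1}{76732}\right) = \frac{229}{76732}$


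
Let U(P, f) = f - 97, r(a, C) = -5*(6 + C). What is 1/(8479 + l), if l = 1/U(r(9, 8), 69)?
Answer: 28/237411 ≈ 0.00011794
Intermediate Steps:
r(a, C) = -30 - 5*C
U(P, f) = -97 + f
l = -1/28 (l = 1/(-97 + 69) = 1/(-28) = -1/28 ≈ -0.035714)
1/(8479 + l) = 1/(8479 - 1/28) = 1/(237411/28) = 28/237411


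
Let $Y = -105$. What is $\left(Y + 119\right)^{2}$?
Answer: $196$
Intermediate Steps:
$\left(Y + 119\right)^{2} = \left(-105 + 119\right)^{2} = 14^{2} = 196$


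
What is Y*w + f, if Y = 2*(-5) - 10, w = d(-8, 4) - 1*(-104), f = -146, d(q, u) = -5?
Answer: -2126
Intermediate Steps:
w = 99 (w = -5 - 1*(-104) = -5 + 104 = 99)
Y = -20 (Y = -10 - 10 = -20)
Y*w + f = -20*99 - 146 = -1980 - 146 = -2126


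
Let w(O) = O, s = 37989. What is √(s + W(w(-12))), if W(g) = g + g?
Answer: √37965 ≈ 194.85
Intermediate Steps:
W(g) = 2*g
√(s + W(w(-12))) = √(37989 + 2*(-12)) = √(37989 - 24) = √37965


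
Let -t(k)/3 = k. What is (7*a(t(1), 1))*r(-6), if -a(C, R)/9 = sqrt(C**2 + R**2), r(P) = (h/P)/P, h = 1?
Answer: -7*sqrt(10)/4 ≈ -5.5340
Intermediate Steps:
t(k) = -3*k
r(P) = P**(-2) (r(P) = (1/P)/P = 1/(P*P) = P**(-2))
a(C, R) = -9*sqrt(C**2 + R**2)
(7*a(t(1), 1))*r(-6) = (7*(-9*sqrt((-3*1)**2 + 1**2)))/(-6)**2 = (7*(-9*sqrt((-3)**2 + 1)))*(1/36) = (7*(-9*sqrt(9 + 1)))*(1/36) = (7*(-9*sqrt(10)))*(1/36) = -63*sqrt(10)*(1/36) = -7*sqrt(10)/4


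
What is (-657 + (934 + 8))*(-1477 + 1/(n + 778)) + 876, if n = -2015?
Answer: -519625638/1237 ≈ -4.2007e+5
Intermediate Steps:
(-657 + (934 + 8))*(-1477 + 1/(n + 778)) + 876 = (-657 + (934 + 8))*(-1477 + 1/(-2015 + 778)) + 876 = (-657 + 942)*(-1477 + 1/(-1237)) + 876 = 285*(-1477 - 1/1237) + 876 = 285*(-1827050/1237) + 876 = -520709250/1237 + 876 = -519625638/1237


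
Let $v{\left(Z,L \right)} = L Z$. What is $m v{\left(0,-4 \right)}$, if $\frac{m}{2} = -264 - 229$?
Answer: $0$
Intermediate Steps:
$m = -986$ ($m = 2 \left(-264 - 229\right) = 2 \left(-493\right) = -986$)
$m v{\left(0,-4 \right)} = - 986 \left(\left(-4\right) 0\right) = \left(-986\right) 0 = 0$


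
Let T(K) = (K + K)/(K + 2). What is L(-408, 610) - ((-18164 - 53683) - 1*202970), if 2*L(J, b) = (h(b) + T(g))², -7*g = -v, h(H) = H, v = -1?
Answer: 77870665/169 ≈ 4.6077e+5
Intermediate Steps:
g = -⅐ (g = -(-1)*(-1)/7 = -⅐*1 = -⅐ ≈ -0.14286)
T(K) = 2*K/(2 + K) (T(K) = (2*K)/(2 + K) = 2*K/(2 + K))
L(J, b) = (-2/13 + b)²/2 (L(J, b) = (b + 2*(-⅐)/(2 - ⅐))²/2 = (b + 2*(-⅐)/(13/7))²/2 = (b + 2*(-⅐)*(7/13))²/2 = (b - 2/13)²/2 = (-2/13 + b)²/2)
L(-408, 610) - ((-18164 - 53683) - 1*202970) = (-2 + 13*610)²/338 - ((-18164 - 53683) - 1*202970) = (-2 + 7930)²/338 - (-71847 - 202970) = (1/338)*7928² - 1*(-274817) = (1/338)*62853184 + 274817 = 31426592/169 + 274817 = 77870665/169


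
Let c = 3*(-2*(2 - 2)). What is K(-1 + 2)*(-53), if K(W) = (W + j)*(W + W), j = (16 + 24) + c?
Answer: -4346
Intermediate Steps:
c = 0 (c = 3*(-2*0) = 3*0 = 0)
j = 40 (j = (16 + 24) + 0 = 40 + 0 = 40)
K(W) = 2*W*(40 + W) (K(W) = (W + 40)*(W + W) = (40 + W)*(2*W) = 2*W*(40 + W))
K(-1 + 2)*(-53) = (2*(-1 + 2)*(40 + (-1 + 2)))*(-53) = (2*1*(40 + 1))*(-53) = (2*1*41)*(-53) = 82*(-53) = -4346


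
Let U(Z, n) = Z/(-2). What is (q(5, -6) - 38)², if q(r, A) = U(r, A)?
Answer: 6561/4 ≈ 1640.3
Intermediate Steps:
U(Z, n) = -Z/2 (U(Z, n) = Z*(-½) = -Z/2)
q(r, A) = -r/2
(q(5, -6) - 38)² = (-½*5 - 38)² = (-5/2 - 38)² = (-81/2)² = 6561/4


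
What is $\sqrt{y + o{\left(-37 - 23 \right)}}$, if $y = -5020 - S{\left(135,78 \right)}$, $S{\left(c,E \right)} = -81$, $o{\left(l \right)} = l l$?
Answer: $i \sqrt{1339} \approx 36.592 i$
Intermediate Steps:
$o{\left(l \right)} = l^{2}$
$y = -4939$ ($y = -5020 - -81 = -5020 + 81 = -4939$)
$\sqrt{y + o{\left(-37 - 23 \right)}} = \sqrt{-4939 + \left(-37 - 23\right)^{2}} = \sqrt{-4939 + \left(-60\right)^{2}} = \sqrt{-4939 + 3600} = \sqrt{-1339} = i \sqrt{1339}$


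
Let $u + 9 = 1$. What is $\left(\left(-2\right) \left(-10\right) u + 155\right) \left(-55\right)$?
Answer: $275$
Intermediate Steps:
$u = -8$ ($u = -9 + 1 = -8$)
$\left(\left(-2\right) \left(-10\right) u + 155\right) \left(-55\right) = \left(\left(-2\right) \left(-10\right) \left(-8\right) + 155\right) \left(-55\right) = \left(20 \left(-8\right) + 155\right) \left(-55\right) = \left(-160 + 155\right) \left(-55\right) = \left(-5\right) \left(-55\right) = 275$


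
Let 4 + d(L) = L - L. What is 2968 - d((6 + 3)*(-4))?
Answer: 2972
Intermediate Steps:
d(L) = -4 (d(L) = -4 + (L - L) = -4 + 0 = -4)
2968 - d((6 + 3)*(-4)) = 2968 - 1*(-4) = 2968 + 4 = 2972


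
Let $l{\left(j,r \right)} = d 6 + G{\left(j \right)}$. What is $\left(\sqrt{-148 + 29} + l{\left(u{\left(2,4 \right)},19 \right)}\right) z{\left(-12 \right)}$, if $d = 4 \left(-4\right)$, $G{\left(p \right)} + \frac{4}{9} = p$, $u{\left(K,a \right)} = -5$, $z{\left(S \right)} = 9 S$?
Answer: $10956 - 108 i \sqrt{119} \approx 10956.0 - 1178.1 i$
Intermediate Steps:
$G{\left(p \right)} = - \frac{4}{9} + p$
$d = -16$
$l{\left(j,r \right)} = - \frac{868}{9} + j$ ($l{\left(j,r \right)} = \left(-16\right) 6 + \left(- \frac{4}{9} + j\right) = -96 + \left(- \frac{4}{9} + j\right) = - \frac{868}{9} + j$)
$\left(\sqrt{-148 + 29} + l{\left(u{\left(2,4 \right)},19 \right)}\right) z{\left(-12 \right)} = \left(\sqrt{-148 + 29} - \frac{913}{9}\right) 9 \left(-12\right) = \left(\sqrt{-119} - \frac{913}{9}\right) \left(-108\right) = \left(i \sqrt{119} - \frac{913}{9}\right) \left(-108\right) = \left(- \frac{913}{9} + i \sqrt{119}\right) \left(-108\right) = 10956 - 108 i \sqrt{119}$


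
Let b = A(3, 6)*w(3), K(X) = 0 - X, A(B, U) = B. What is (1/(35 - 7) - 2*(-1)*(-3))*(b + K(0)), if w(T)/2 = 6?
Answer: -1503/7 ≈ -214.71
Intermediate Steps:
K(X) = -X
w(T) = 12 (w(T) = 2*6 = 12)
b = 36 (b = 3*12 = 36)
(1/(35 - 7) - 2*(-1)*(-3))*(b + K(0)) = (1/(35 - 7) - 2*(-1)*(-3))*(36 - 1*0) = (1/28 + 2*(-3))*(36 + 0) = (1/28 - 6)*36 = -167/28*36 = -1503/7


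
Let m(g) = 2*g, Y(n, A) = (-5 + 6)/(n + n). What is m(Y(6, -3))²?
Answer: 1/36 ≈ 0.027778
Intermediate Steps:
Y(n, A) = 1/(2*n)
m(Y(6, -3))² = (2*((½)/6))² = (2*((½)*(⅙)))² = (2*(1/12))² = (⅙)² = 1/36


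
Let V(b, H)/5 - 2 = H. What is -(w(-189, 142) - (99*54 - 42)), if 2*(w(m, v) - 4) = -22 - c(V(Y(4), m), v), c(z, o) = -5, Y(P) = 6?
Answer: 10617/2 ≈ 5308.5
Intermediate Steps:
V(b, H) = 10 + 5*H
w(m, v) = -9/2 (w(m, v) = 4 + (-22 - 1*(-5))/2 = 4 + (-22 + 5)/2 = 4 + (1/2)*(-17) = 4 - 17/2 = -9/2)
-(w(-189, 142) - (99*54 - 42)) = -(-9/2 - (99*54 - 42)) = -(-9/2 - (5346 - 42)) = -(-9/2 - 1*5304) = -(-9/2 - 5304) = -1*(-10617/2) = 10617/2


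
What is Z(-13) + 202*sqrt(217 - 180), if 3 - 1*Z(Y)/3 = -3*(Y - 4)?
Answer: -144 + 202*sqrt(37) ≈ 1084.7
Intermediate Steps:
Z(Y) = -27 + 9*Y (Z(Y) = 9 - (-9)*(Y - 4) = 9 - (-9)*(-4 + Y) = 9 - 3*(12 - 3*Y) = 9 + (-36 + 9*Y) = -27 + 9*Y)
Z(-13) + 202*sqrt(217 - 180) = (-27 + 9*(-13)) + 202*sqrt(217 - 180) = (-27 - 117) + 202*sqrt(37) = -144 + 202*sqrt(37)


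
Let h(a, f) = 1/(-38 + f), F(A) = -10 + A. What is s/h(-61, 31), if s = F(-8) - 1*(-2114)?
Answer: -14672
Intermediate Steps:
s = 2096 (s = (-10 - 8) - 1*(-2114) = -18 + 2114 = 2096)
s/h(-61, 31) = 2096/(1/(-38 + 31)) = 2096/(1/(-7)) = 2096/(-⅐) = 2096*(-7) = -14672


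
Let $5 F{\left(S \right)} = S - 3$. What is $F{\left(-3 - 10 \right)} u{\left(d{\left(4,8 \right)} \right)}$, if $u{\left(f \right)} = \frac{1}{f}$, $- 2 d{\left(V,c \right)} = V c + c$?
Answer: $\frac{4}{25} \approx 0.16$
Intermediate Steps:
$d{\left(V,c \right)} = - \frac{c}{2} - \frac{V c}{2}$ ($d{\left(V,c \right)} = - \frac{V c + c}{2} = - \frac{c + V c}{2} = - \frac{c}{2} - \frac{V c}{2}$)
$F{\left(S \right)} = - \frac{3}{5} + \frac{S}{5}$ ($F{\left(S \right)} = \frac{S - 3}{5} = \frac{-3 + S}{5} = - \frac{3}{5} + \frac{S}{5}$)
$F{\left(-3 - 10 \right)} u{\left(d{\left(4,8 \right)} \right)} = \frac{- \frac{3}{5} + \frac{-3 - 10}{5}}{\left(- \frac{1}{2}\right) 8 \left(1 + 4\right)} = \frac{- \frac{3}{5} + \frac{-3 - 10}{5}}{\left(- \frac{1}{2}\right) 8 \cdot 5} = \frac{- \frac{3}{5} + \frac{1}{5} \left(-13\right)}{-20} = \left(- \frac{3}{5} - \frac{13}{5}\right) \left(- \frac{1}{20}\right) = \left(- \frac{16}{5}\right) \left(- \frac{1}{20}\right) = \frac{4}{25}$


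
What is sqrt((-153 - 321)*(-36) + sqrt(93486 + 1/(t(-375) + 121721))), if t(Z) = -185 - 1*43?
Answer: sqrt(251874008972136 + 121493*sqrt(1379904688516307))/121493 ≈ 131.79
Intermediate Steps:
t(Z) = -228 (t(Z) = -185 - 43 = -228)
sqrt((-153 - 321)*(-36) + sqrt(93486 + 1/(t(-375) + 121721))) = sqrt((-153 - 321)*(-36) + sqrt(93486 + 1/(-228 + 121721))) = sqrt(-474*(-36) + sqrt(93486 + 1/121493)) = sqrt(17064 + sqrt(93486 + 1/121493)) = sqrt(17064 + sqrt(11357894599/121493)) = sqrt(17064 + sqrt(1379904688516307)/121493)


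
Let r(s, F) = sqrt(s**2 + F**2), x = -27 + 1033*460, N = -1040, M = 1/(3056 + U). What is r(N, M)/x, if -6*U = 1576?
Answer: sqrt(75954711040009)/3981782140 ≈ 0.0021888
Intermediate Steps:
U = -788/3 (U = -1/6*1576 = -788/3 ≈ -262.67)
M = 3/8380 (M = 1/(3056 - 788/3) = 1/(8380/3) = 3/8380 ≈ 0.00035800)
x = 475153 (x = -27 + 475180 = 475153)
r(s, F) = sqrt(F**2 + s**2)
r(N, M)/x = sqrt((3/8380)**2 + (-1040)**2)/475153 = sqrt(9/70224400 + 1081600)*(1/475153) = sqrt(75954711040009/70224400)*(1/475153) = (sqrt(75954711040009)/8380)*(1/475153) = sqrt(75954711040009)/3981782140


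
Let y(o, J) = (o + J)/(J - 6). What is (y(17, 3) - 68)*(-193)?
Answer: 43232/3 ≈ 14411.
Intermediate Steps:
y(o, J) = (J + o)/(-6 + J)
(y(17, 3) - 68)*(-193) = ((3 + 17)/(-6 + 3) - 68)*(-193) = (20/(-3) - 68)*(-193) = (-1/3*20 - 68)*(-193) = (-20/3 - 68)*(-193) = -224/3*(-193) = 43232/3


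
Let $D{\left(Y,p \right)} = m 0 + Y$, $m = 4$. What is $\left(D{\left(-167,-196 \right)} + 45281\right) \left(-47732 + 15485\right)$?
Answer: $-1454791158$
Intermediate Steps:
$D{\left(Y,p \right)} = Y$ ($D{\left(Y,p \right)} = 4 \cdot 0 + Y = 0 + Y = Y$)
$\left(D{\left(-167,-196 \right)} + 45281\right) \left(-47732 + 15485\right) = \left(-167 + 45281\right) \left(-47732 + 15485\right) = 45114 \left(-32247\right) = -1454791158$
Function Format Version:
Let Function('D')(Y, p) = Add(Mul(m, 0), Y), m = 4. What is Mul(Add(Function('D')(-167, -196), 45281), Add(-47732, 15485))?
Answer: -1454791158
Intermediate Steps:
Function('D')(Y, p) = Y (Function('D')(Y, p) = Add(Mul(4, 0), Y) = Add(0, Y) = Y)
Mul(Add(Function('D')(-167, -196), 45281), Add(-47732, 15485)) = Mul(Add(-167, 45281), Add(-47732, 15485)) = Mul(45114, -32247) = -1454791158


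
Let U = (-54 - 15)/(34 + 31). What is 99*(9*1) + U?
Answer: 57846/65 ≈ 889.94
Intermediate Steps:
U = -69/65 ≈ -1.0615
99*(9*1) + U = 99*(9*1) - 69/65 = 99*9 - 69/65 = 891 - 69/65 = 57846/65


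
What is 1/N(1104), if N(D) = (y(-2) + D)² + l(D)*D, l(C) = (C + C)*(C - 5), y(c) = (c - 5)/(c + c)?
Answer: 16/42882884017 ≈ 3.7311e-10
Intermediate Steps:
y(c) = (-5 + c)/(2*c) (y(c) = (-5 + c)/((2*c)) = (-5 + c)*(1/(2*c)) = (-5 + c)/(2*c))
l(C) = 2*C*(-5 + C) (l(C) = (2*C)*(-5 + C) = 2*C*(-5 + C))
N(D) = (7/4 + D)² + 2*D²*(-5 + D) (N(D) = ((½)*(-5 - 2)/(-2) + D)² + (2*D*(-5 + D))*D = ((½)*(-½)*(-7) + D)² + 2*D²*(-5 + D) = (7/4 + D)² + 2*D²*(-5 + D))
1/N(1104) = 1/((7 + 4*1104)²/16 + 2*1104²*(-5 + 1104)) = 1/((7 + 4416)²/16 + 2*1218816*1099) = 1/((1/16)*4423² + 2678957568) = 1/((1/16)*19562929 + 2678957568) = 1/(19562929/16 + 2678957568) = 1/(42882884017/16) = 16/42882884017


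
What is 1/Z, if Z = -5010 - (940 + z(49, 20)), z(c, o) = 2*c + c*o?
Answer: -1/7028 ≈ -0.00014229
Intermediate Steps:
Z = -7028 (Z = -5010 - (940 + 49*(2 + 20)) = -5010 - (940 + 49*22) = -5010 - (940 + 1078) = -5010 - 1*2018 = -5010 - 2018 = -7028)
1/Z = 1/(-7028) = -1/7028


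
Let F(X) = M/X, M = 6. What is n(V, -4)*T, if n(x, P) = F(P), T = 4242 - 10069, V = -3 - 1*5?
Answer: 17481/2 ≈ 8740.5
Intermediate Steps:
V = -8 (V = -3 - 5 = -8)
T = -5827
F(X) = 6/X
n(x, P) = 6/P
n(V, -4)*T = (6/(-4))*(-5827) = (6*(-1/4))*(-5827) = -3/2*(-5827) = 17481/2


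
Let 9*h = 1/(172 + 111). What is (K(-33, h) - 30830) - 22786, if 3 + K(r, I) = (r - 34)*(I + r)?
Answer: -130936243/2547 ≈ -51408.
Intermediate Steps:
h = 1/2547 (h = 1/(9*(172 + 111)) = (⅑)/283 = (⅑)*(1/283) = 1/2547 ≈ 0.00039262)
K(r, I) = -3 + (-34 + r)*(I + r) (K(r, I) = -3 + (r - 34)*(I + r) = -3 + (-34 + r)*(I + r))
(K(-33, h) - 30830) - 22786 = ((-3 + (-33)² - 34*1/2547 - 34*(-33) + (1/2547)*(-33)) - 30830) - 22786 = ((-3 + 1089 - 34/2547 + 1122 - 11/849) - 30830) - 22786 = (5623709/2547 - 30830) - 22786 = -72900301/2547 - 22786 = -130936243/2547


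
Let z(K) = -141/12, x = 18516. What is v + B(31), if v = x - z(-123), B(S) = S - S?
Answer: 74111/4 ≈ 18528.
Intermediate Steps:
B(S) = 0
z(K) = -47/4 (z(K) = -141*1/12 = -47/4)
v = 74111/4 (v = 18516 - 1*(-47/4) = 18516 + 47/4 = 74111/4 ≈ 18528.)
v + B(31) = 74111/4 + 0 = 74111/4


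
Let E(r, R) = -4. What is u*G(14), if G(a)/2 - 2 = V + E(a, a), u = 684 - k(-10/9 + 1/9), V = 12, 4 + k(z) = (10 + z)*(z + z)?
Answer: 14120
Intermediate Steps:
k(z) = -4 + 2*z*(10 + z) (k(z) = -4 + (10 + z)*(z + z) = -4 + (10 + z)*(2*z) = -4 + 2*z*(10 + z))
u = 706 (u = 684 - (-4 + 2*(-10/9 + 1/9)² + 20*(-10/9 + 1/9)) = 684 - (-4 + 2*(-10*⅑ + 1*(⅑))² + 20*(-10*⅑ + 1*(⅑))) = 684 - (-4 + 2*(-10/9 + ⅑)² + 20*(-10/9 + ⅑)) = 684 - (-4 + 2*(-1)² + 20*(-1)) = 684 - (-4 + 2*1 - 20) = 684 - (-4 + 2 - 20) = 684 - 1*(-22) = 684 + 22 = 706)
G(a) = 20 (G(a) = 4 + 2*(12 - 4) = 4 + 2*8 = 4 + 16 = 20)
u*G(14) = 706*20 = 14120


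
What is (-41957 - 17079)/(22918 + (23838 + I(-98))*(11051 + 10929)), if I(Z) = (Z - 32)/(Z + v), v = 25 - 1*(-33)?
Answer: -59036/524053593 ≈ -0.00011265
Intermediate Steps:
v = 58 (v = 25 + 33 = 58)
I(Z) = (-32 + Z)/(58 + Z) (I(Z) = (Z - 32)/(Z + 58) = (-32 + Z)/(58 + Z))
(-41957 - 17079)/(22918 + (23838 + I(-98))*(11051 + 10929)) = (-41957 - 17079)/(22918 + (23838 + (-32 - 98)/(58 - 98))*(11051 + 10929)) = -59036/(22918 + (23838 - 130/(-40))*21980) = -59036/(22918 + (23838 - 1/40*(-130))*21980) = -59036/(22918 + (23838 + 13/4)*21980) = -59036/(22918 + (95365/4)*21980) = -59036/(22918 + 524030675) = -59036/524053593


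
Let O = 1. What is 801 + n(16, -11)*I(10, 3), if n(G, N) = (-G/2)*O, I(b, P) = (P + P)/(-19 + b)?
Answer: 2419/3 ≈ 806.33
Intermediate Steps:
I(b, P) = 2*P/(-19 + b) (I(b, P) = (2*P)/(-19 + b) = 2*P/(-19 + b))
n(G, N) = -G/2 (n(G, N) = -G/2*1 = -G/2)
801 + n(16, -11)*I(10, 3) = 801 + (-1/2*16)*(2*3/(-19 + 10)) = 801 - 16*3/(-9) = 801 - 16*3*(-1)/9 = 801 - 8*(-2/3) = 801 + 16/3 = 2419/3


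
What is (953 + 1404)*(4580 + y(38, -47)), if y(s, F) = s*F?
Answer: 6585458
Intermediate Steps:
y(s, F) = F*s
(953 + 1404)*(4580 + y(38, -47)) = (953 + 1404)*(4580 - 47*38) = 2357*(4580 - 1786) = 2357*2794 = 6585458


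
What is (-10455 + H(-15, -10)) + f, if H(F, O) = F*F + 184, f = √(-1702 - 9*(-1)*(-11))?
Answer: -10046 + I*√1801 ≈ -10046.0 + 42.438*I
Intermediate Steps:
f = I*√1801 (f = √(-1702 + 9*(-11)) = √(-1702 - 99) = √(-1801) = I*√1801 ≈ 42.438*I)
H(F, O) = 184 + F² (H(F, O) = F² + 184 = 184 + F²)
(-10455 + H(-15, -10)) + f = (-10455 + (184 + (-15)²)) + I*√1801 = (-10455 + (184 + 225)) + I*√1801 = (-10455 + 409) + I*√1801 = -10046 + I*√1801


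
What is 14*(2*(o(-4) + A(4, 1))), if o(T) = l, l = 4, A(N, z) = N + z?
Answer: 252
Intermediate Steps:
o(T) = 4
14*(2*(o(-4) + A(4, 1))) = 14*(2*(4 + (4 + 1))) = 14*(2*(4 + 5)) = 14*(2*9) = 14*18 = 252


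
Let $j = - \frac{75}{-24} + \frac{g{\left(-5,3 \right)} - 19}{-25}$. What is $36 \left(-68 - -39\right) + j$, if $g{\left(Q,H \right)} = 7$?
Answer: $- \frac{208079}{200} \approx -1040.4$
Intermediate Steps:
$j = \frac{721}{200}$ ($j = - \frac{75}{-24} + \frac{7 - 19}{-25} = \left(-75\right) \left(- \frac{1}{24}\right) + \left(7 - 19\right) \left(- \frac{1}{25}\right) = \frac{25}{8} - - \frac{12}{25} = \frac{25}{8} + \frac{12}{25} = \frac{721}{200} \approx 3.605$)
$36 \left(-68 - -39\right) + j = 36 \left(-68 - -39\right) + \frac{721}{200} = 36 \left(-68 + 39\right) + \frac{721}{200} = 36 \left(-29\right) + \frac{721}{200} = -1044 + \frac{721}{200} = - \frac{208079}{200}$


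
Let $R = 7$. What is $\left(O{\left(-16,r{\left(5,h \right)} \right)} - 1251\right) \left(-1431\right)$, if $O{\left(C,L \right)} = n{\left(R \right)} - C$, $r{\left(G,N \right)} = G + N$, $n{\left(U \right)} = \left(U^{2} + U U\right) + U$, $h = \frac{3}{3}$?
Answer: $1617030$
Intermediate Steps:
$h = 1$ ($h = 3 \cdot \frac{1}{3} = 1$)
$n{\left(U \right)} = U + 2 U^{2}$ ($n{\left(U \right)} = \left(U^{2} + U^{2}\right) + U = 2 U^{2} + U = U + 2 U^{2}$)
$O{\left(C,L \right)} = 105 - C$ ($O{\left(C,L \right)} = 7 \left(1 + 2 \cdot 7\right) - C = 7 \left(1 + 14\right) - C = 7 \cdot 15 - C = 105 - C$)
$\left(O{\left(-16,r{\left(5,h \right)} \right)} - 1251\right) \left(-1431\right) = \left(\left(105 - -16\right) - 1251\right) \left(-1431\right) = \left(\left(105 + 16\right) - 1251\right) \left(-1431\right) = \left(121 - 1251\right) \left(-1431\right) = \left(-1130\right) \left(-1431\right) = 1617030$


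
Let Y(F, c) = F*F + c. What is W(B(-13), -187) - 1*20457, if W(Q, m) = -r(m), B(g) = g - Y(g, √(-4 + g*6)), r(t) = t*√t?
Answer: -20457 + 187*I*√187 ≈ -20457.0 + 2557.2*I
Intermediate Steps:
r(t) = t^(3/2)
Y(F, c) = c + F² (Y(F, c) = F² + c = c + F²)
B(g) = g - g² - √(-4 + 6*g) (B(g) = g - (√(-4 + g*6) + g²) = g - (√(-4 + 6*g) + g²) = g - (g² + √(-4 + 6*g)) = g + (-g² - √(-4 + 6*g)) = g - g² - √(-4 + 6*g))
W(Q, m) = -m^(3/2)
W(B(-13), -187) - 1*20457 = -(-187)^(3/2) - 1*20457 = -(-187)*I*√187 - 20457 = 187*I*√187 - 20457 = -20457 + 187*I*√187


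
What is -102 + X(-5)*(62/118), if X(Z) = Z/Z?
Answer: -5987/59 ≈ -101.47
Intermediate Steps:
X(Z) = 1
-102 + X(-5)*(62/118) = -102 + 1*(62/118) = -102 + 1*(62*(1/118)) = -102 + 1*(31/59) = -102 + 31/59 = -5987/59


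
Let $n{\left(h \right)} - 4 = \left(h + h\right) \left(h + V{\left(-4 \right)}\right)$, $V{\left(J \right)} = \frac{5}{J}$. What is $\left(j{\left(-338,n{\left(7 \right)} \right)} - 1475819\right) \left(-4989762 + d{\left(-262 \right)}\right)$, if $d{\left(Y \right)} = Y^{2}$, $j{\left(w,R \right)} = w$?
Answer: $7264342783526$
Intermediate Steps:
$n{\left(h \right)} = 4 + 2 h \left(- \frac{5}{4} + h\right)$ ($n{\left(h \right)} = 4 + \left(h + h\right) \left(h + \frac{5}{-4}\right) = 4 + 2 h \left(h + 5 \left(- \frac{1}{4}\right)\right) = 4 + 2 h \left(h - \frac{5}{4}\right) = 4 + 2 h \left(- \frac{5}{4} + h\right)$)
$\left(j{\left(-338,n{\left(7 \right)} \right)} - 1475819\right) \left(-4989762 + d{\left(-262 \right)}\right) = \left(-338 - 1475819\right) \left(-4989762 + \left(-262\right)^{2}\right) = - 1476157 \left(-4989762 + 68644\right) = \left(-1476157\right) \left(-4921118\right) = 7264342783526$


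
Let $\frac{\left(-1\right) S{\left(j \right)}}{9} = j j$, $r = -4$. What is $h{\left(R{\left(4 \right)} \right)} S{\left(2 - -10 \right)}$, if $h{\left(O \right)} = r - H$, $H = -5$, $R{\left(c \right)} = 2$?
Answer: $-1296$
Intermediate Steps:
$h{\left(O \right)} = 1$ ($h{\left(O \right)} = -4 - -5 = -4 + 5 = 1$)
$S{\left(j \right)} = - 9 j^{2}$ ($S{\left(j \right)} = - 9 j j = - 9 j^{2}$)
$h{\left(R{\left(4 \right)} \right)} S{\left(2 - -10 \right)} = 1 \left(- 9 \left(2 - -10\right)^{2}\right) = 1 \left(- 9 \left(2 + 10\right)^{2}\right) = 1 \left(- 9 \cdot 12^{2}\right) = 1 \left(\left(-9\right) 144\right) = 1 \left(-1296\right) = -1296$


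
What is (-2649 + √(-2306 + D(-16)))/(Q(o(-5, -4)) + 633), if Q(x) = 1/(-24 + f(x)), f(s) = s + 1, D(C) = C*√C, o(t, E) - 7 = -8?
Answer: -63576/15191 + 24*√(-2306 - 64*I)/15191 ≈ -4.1841 - 0.075875*I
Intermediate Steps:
o(t, E) = -1 (o(t, E) = 7 - 8 = -1)
D(C) = C^(3/2)
f(s) = 1 + s
Q(x) = 1/(-23 + x) (Q(x) = 1/(-24 + (1 + x)) = 1/(-23 + x))
(-2649 + √(-2306 + D(-16)))/(Q(o(-5, -4)) + 633) = (-2649 + √(-2306 + (-16)^(3/2)))/(1/(-23 - 1) + 633) = (-2649 + √(-2306 - 64*I))/(1/(-24) + 633) = (-2649 + √(-2306 - 64*I))/(-1/24 + 633) = (-2649 + √(-2306 - 64*I))/(15191/24) = (-2649 + √(-2306 - 64*I))*(24/15191) = -63576/15191 + 24*√(-2306 - 64*I)/15191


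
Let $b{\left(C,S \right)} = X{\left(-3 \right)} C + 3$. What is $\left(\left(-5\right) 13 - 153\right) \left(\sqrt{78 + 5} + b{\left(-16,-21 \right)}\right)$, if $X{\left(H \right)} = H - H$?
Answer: $-654 - 218 \sqrt{83} \approx -2640.1$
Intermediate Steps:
$X{\left(H \right)} = 0$
$b{\left(C,S \right)} = 3$ ($b{\left(C,S \right)} = 0 C + 3 = 0 + 3 = 3$)
$\left(\left(-5\right) 13 - 153\right) \left(\sqrt{78 + 5} + b{\left(-16,-21 \right)}\right) = \left(\left(-5\right) 13 - 153\right) \left(\sqrt{78 + 5} + 3\right) = \left(-65 - 153\right) \left(\sqrt{83} + 3\right) = - 218 \left(3 + \sqrt{83}\right) = -654 - 218 \sqrt{83}$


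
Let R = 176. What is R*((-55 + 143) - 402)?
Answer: -55264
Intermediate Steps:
R*((-55 + 143) - 402) = 176*((-55 + 143) - 402) = 176*(88 - 402) = 176*(-314) = -55264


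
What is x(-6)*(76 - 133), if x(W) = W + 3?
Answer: 171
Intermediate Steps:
x(W) = 3 + W
x(-6)*(76 - 133) = (3 - 6)*(76 - 133) = -3*(-57) = 171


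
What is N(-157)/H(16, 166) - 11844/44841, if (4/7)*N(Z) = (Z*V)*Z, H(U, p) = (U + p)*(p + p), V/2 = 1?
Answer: 300270331/258045008 ≈ 1.1636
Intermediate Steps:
V = 2 (V = 2*1 = 2)
H(U, p) = 2*p*(U + p) (H(U, p) = (U + p)*(2*p) = 2*p*(U + p))
N(Z) = 7*Z**2/2 (N(Z) = 7*((Z*2)*Z)/4 = 7*((2*Z)*Z)/4 = 7*(2*Z**2)/4 = 7*Z**2/2)
N(-157)/H(16, 166) - 11844/44841 = ((7/2)*(-157)**2)/((2*166*(16 + 166))) - 11844/44841 = ((7/2)*24649)/((2*166*182)) - 11844*1/44841 = (172543/2)/60424 - 3948/14947 = (172543/2)*(1/60424) - 3948/14947 = 24649/17264 - 3948/14947 = 300270331/258045008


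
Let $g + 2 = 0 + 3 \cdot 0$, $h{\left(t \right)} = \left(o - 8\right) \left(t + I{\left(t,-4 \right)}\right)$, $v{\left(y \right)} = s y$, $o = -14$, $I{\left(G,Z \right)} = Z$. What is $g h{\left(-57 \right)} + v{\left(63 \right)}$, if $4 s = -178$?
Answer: $- \frac{10975}{2} \approx -5487.5$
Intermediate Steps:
$s = - \frac{89}{2}$ ($s = \frac{1}{4} \left(-178\right) = - \frac{89}{2} \approx -44.5$)
$v{\left(y \right)} = - \frac{89 y}{2}$
$h{\left(t \right)} = 88 - 22 t$ ($h{\left(t \right)} = \left(-14 - 8\right) \left(t - 4\right) = - 22 \left(-4 + t\right) = 88 - 22 t$)
$g = -2$ ($g = -2 + \left(0 + 3 \cdot 0\right) = -2 + \left(0 + 0\right) = -2 + 0 = -2$)
$g h{\left(-57 \right)} + v{\left(63 \right)} = - 2 \left(88 - -1254\right) - \frac{5607}{2} = - 2 \left(88 + 1254\right) - \frac{5607}{2} = \left(-2\right) 1342 - \frac{5607}{2} = -2684 - \frac{5607}{2} = - \frac{10975}{2}$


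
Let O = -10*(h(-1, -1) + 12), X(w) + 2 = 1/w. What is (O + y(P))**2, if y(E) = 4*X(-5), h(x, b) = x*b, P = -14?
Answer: 481636/25 ≈ 19265.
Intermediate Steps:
X(w) = -2 + 1/w
h(x, b) = b*x
O = -130 (O = -10*(-1*(-1) + 12) = -10*(1 + 12) = -10*13 = -130)
y(E) = -44/5 (y(E) = 4*(-2 + 1/(-5)) = 4*(-2 - 1/5) = 4*(-11/5) = -44/5)
(O + y(P))**2 = (-130 - 44/5)**2 = (-694/5)**2 = 481636/25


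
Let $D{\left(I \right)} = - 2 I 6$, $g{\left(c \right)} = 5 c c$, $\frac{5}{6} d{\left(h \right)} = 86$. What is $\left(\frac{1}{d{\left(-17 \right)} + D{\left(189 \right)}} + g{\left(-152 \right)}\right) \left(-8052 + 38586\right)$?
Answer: $\frac{6363226949275}{1804} \approx 3.5273 \cdot 10^{9}$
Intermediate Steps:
$d{\left(h \right)} = \frac{516}{5}$ ($d{\left(h \right)} = \frac{6}{5} \cdot 86 = \frac{516}{5}$)
$g{\left(c \right)} = 5 c^{2}$
$D{\left(I \right)} = - 12 I$ ($D{\left(I \right)} = - 2 \cdot 6 I = - 12 I$)
$\left(\frac{1}{d{\left(-17 \right)} + D{\left(189 \right)}} + g{\left(-152 \right)}\right) \left(-8052 + 38586\right) = \left(\frac{1}{\frac{516}{5} - 2268} + 5 \left(-152\right)^{2}\right) \left(-8052 + 38586\right) = \left(\frac{1}{\frac{516}{5} - 2268} + 5 \cdot 23104\right) 30534 = \left(\frac{1}{- \frac{10824}{5}} + 115520\right) 30534 = \left(- \frac{5}{10824} + 115520\right) 30534 = \frac{1250388475}{10824} \cdot 30534 = \frac{6363226949275}{1804}$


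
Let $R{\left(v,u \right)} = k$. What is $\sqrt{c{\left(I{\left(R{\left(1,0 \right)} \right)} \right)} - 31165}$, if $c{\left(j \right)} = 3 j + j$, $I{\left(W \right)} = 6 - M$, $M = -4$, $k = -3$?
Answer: $5 i \sqrt{1245} \approx 176.42 i$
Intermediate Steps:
$R{\left(v,u \right)} = -3$
$I{\left(W \right)} = 10$ ($I{\left(W \right)} = 6 - -4 = 6 + 4 = 10$)
$c{\left(j \right)} = 4 j$
$\sqrt{c{\left(I{\left(R{\left(1,0 \right)} \right)} \right)} - 31165} = \sqrt{4 \cdot 10 - 31165} = \sqrt{40 - 31165} = \sqrt{-31125} = 5 i \sqrt{1245}$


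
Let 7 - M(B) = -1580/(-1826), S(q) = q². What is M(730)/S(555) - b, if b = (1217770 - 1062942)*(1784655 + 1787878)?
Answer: -51851490146748720233/93742275 ≈ -5.5313e+11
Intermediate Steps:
M(B) = 5601/913 (M(B) = 7 - (-1580)/(-1826) = 7 - (-1580)*(-1)/1826 = 7 - 1*790/913 = 7 - 790/913 = 5601/913)
b = 553128139324 (b = 154828*3572533 = 553128139324)
M(730)/S(555) - b = 5601/(913*(555²)) - 1*553128139324 = (5601/913)/308025 - 553128139324 = (5601/913)*(1/308025) - 553128139324 = 1867/93742275 - 553128139324 = -51851490146748720233/93742275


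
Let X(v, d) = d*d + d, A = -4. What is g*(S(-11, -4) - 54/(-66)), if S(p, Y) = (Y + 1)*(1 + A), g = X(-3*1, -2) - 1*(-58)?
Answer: 6480/11 ≈ 589.09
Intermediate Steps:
X(v, d) = d + d**2 (X(v, d) = d**2 + d = d + d**2)
g = 60 (g = -2*(1 - 2) - 1*(-58) = -2*(-1) + 58 = 2 + 58 = 60)
S(p, Y) = -3 - 3*Y (S(p, Y) = (Y + 1)*(1 - 4) = (1 + Y)*(-3) = -3 - 3*Y)
g*(S(-11, -4) - 54/(-66)) = 60*((-3 - 3*(-4)) - 54/(-66)) = 60*((-3 + 12) - 54*(-1/66)) = 60*(9 + 9/11) = 60*(108/11) = 6480/11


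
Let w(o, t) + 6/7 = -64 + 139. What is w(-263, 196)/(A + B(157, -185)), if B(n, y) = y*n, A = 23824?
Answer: -519/36547 ≈ -0.014201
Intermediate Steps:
B(n, y) = n*y
w(o, t) = 519/7 (w(o, t) = -6/7 + (-64 + 139) = -6/7 + 75 = 519/7)
w(-263, 196)/(A + B(157, -185)) = 519/(7*(23824 + 157*(-185))) = 519/(7*(23824 - 29045)) = (519/7)/(-5221) = (519/7)*(-1/5221) = -519/36547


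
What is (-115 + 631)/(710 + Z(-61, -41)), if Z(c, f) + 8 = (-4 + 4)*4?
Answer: 86/117 ≈ 0.73504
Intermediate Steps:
Z(c, f) = -8 (Z(c, f) = -8 + (-4 + 4)*4 = -8 + 0*4 = -8 + 0 = -8)
(-115 + 631)/(710 + Z(-61, -41)) = (-115 + 631)/(710 - 8) = 516/702 = 516*(1/702) = 86/117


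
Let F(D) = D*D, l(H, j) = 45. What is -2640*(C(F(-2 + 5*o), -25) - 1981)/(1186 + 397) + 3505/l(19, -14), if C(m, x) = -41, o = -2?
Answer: 49152403/14247 ≈ 3450.0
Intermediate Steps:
F(D) = D²
-2640*(C(F(-2 + 5*o), -25) - 1981)/(1186 + 397) + 3505/l(19, -14) = -2640*(-41 - 1981)/(1186 + 397) + 3505/45 = -2640/(1583/(-2022)) + 3505*(1/45) = -2640/(1583*(-1/2022)) + 701/9 = -2640/(-1583/2022) + 701/9 = -2640*(-2022/1583) + 701/9 = 5338080/1583 + 701/9 = 49152403/14247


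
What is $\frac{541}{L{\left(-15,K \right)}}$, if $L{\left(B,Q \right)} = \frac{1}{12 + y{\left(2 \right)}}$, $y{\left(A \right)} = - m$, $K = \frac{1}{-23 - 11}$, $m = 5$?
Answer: $3787$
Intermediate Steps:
$K = - \frac{1}{34}$ ($K = \frac{1}{-34} = - \frac{1}{34} \approx -0.029412$)
$y{\left(A \right)} = -5$ ($y{\left(A \right)} = \left(-1\right) 5 = -5$)
$L{\left(B,Q \right)} = \frac{1}{7}$ ($L{\left(B,Q \right)} = \frac{1}{12 - 5} = \frac{1}{7}$)
$\frac{541}{L{\left(-15,K \right)}} = 541 \frac{1}{\frac{1}{7}} = 541 \cdot 7 = 3787$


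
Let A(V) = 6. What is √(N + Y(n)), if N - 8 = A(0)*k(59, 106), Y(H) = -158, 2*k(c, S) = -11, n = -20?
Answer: I*√183 ≈ 13.528*I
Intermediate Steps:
k(c, S) = -11/2 (k(c, S) = (½)*(-11) = -11/2)
N = -25 (N = 8 + 6*(-11/2) = 8 - 33 = -25)
√(N + Y(n)) = √(-25 - 158) = √(-183) = I*√183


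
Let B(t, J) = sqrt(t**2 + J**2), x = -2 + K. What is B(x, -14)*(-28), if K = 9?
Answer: -196*sqrt(5) ≈ -438.27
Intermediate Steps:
x = 7 (x = -2 + 9 = 7)
B(t, J) = sqrt(J**2 + t**2)
B(x, -14)*(-28) = sqrt((-14)**2 + 7**2)*(-28) = sqrt(196 + 49)*(-28) = sqrt(245)*(-28) = (7*sqrt(5))*(-28) = -196*sqrt(5)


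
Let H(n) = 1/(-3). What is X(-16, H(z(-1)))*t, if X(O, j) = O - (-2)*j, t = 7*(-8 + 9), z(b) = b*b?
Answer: -350/3 ≈ -116.67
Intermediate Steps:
z(b) = b**2
t = 7 (t = 7*1 = 7)
H(n) = -1/3
X(O, j) = O + 2*j
X(-16, H(z(-1)))*t = (-16 + 2*(-1/3))*7 = (-16 - 2/3)*7 = -50/3*7 = -350/3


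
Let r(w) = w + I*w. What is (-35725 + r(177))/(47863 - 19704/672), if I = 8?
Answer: -955696/1339343 ≈ -0.71356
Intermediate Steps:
r(w) = 9*w (r(w) = w + 8*w = 9*w)
(-35725 + r(177))/(47863 - 19704/672) = (-35725 + 9*177)/(47863 - 19704/672) = (-35725 + 1593)/(47863 - 19704*1/672) = -34132/(47863 - 821/28) = -34132/1339343/28 = -34132*28/1339343 = -955696/1339343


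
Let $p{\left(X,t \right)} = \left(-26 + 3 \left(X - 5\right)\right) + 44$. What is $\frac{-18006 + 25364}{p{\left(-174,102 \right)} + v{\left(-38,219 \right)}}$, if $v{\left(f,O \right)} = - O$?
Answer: $- \frac{3679}{369} \approx -9.9702$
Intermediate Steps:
$p{\left(X,t \right)} = 3 + 3 X$ ($p{\left(X,t \right)} = \left(-26 + 3 \left(-5 + X\right)\right) + 44 = \left(-26 + \left(-15 + 3 X\right)\right) + 44 = \left(-41 + 3 X\right) + 44 = 3 + 3 X$)
$\frac{-18006 + 25364}{p{\left(-174,102 \right)} + v{\left(-38,219 \right)}} = \frac{-18006 + 25364}{\left(3 + 3 \left(-174\right)\right) - 219} = \frac{7358}{\left(3 - 522\right) - 219} = \frac{7358}{-519 - 219} = \frac{7358}{-738} = 7358 \left(- \frac{1}{738}\right) = - \frac{3679}{369}$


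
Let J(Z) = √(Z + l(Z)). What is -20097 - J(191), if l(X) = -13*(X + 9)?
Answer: -20097 - I*√2409 ≈ -20097.0 - 49.082*I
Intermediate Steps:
l(X) = -117 - 13*X (l(X) = -13*(9 + X) = -117 - 13*X)
J(Z) = √(-117 - 12*Z) (J(Z) = √(Z + (-117 - 13*Z)) = √(-117 - 12*Z))
-20097 - J(191) = -20097 - √(-117 - 12*191) = -20097 - √(-117 - 2292) = -20097 - √(-2409) = -20097 - I*√2409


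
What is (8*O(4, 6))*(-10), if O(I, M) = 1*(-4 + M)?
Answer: -160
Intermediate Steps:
O(I, M) = -4 + M
(8*O(4, 6))*(-10) = (8*(-4 + 6))*(-10) = (8*2)*(-10) = 16*(-10) = -160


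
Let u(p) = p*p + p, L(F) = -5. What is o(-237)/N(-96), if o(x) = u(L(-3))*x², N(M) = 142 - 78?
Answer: 280845/16 ≈ 17553.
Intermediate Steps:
u(p) = p + p² (u(p) = p² + p = p + p²)
N(M) = 64
o(x) = 20*x² (o(x) = (-5*(1 - 5))*x² = (-5*(-4))*x² = 20*x²)
o(-237)/N(-96) = (20*(-237)²)/64 = (20*56169)*(1/64) = 1123380*(1/64) = 280845/16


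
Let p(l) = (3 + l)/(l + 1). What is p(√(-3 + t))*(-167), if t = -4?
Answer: 167*(-√7 + 3*I)/(√7 - I) ≈ -208.75 + 110.46*I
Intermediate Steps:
p(l) = (3 + l)/(1 + l)
p(√(-3 + t))*(-167) = ((3 + √(-3 - 4))/(1 + √(-3 - 4)))*(-167) = ((3 + √(-7))/(1 + √(-7)))*(-167) = ((3 + I*√7)/(1 + I*√7))*(-167) = -167*(3 + I*√7)/(1 + I*√7)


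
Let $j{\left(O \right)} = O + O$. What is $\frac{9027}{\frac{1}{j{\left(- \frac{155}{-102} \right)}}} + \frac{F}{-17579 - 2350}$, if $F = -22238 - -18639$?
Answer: $\frac{546755714}{19929} \approx 27435.0$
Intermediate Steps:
$j{\left(O \right)} = 2 O$
$F = -3599$ ($F = -22238 + 18639 = -3599$)
$\frac{9027}{\frac{1}{j{\left(- \frac{155}{-102} \right)}}} + \frac{F}{-17579 - 2350} = \frac{9027}{\frac{1}{2 \left(- \frac{155}{-102}\right)}} - \frac{3599}{-17579 - 2350} = \frac{9027}{\frac{1}{2 \left(\left(-155\right) \left(- \frac{1}{102}\right)\right)}} - \frac{3599}{-19929} = \frac{9027}{\frac{1}{2 \cdot \frac{155}{102}}} - - \frac{3599}{19929} = \frac{9027}{\frac{1}{\frac{155}{51}}} + \frac{3599}{19929} = \frac{9027}{\frac{51}{155}} + \frac{3599}{19929} = 9027 \cdot \frac{155}{51} + \frac{3599}{19929} = 27435 + \frac{3599}{19929} = \frac{546755714}{19929}$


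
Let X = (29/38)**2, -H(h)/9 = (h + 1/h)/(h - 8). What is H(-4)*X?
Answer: -42891/23104 ≈ -1.8564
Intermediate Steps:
H(h) = -9*(h + 1/h)/(-8 + h) (H(h) = -9*(h + 1/h)/(h - 8) = -9*(h + 1/h)/(-8 + h))
X = 841/1444 (X = (29*(1/38))**2 = (29/38)**2 = 841/1444 ≈ 0.58241)
H(-4)*X = (9*(-1 - 1*(-4)**2)/(-4*(-8 - 4)))*(841/1444) = (9*(-1/4)*(-1 - 1*16)/(-12))*(841/1444) = (9*(-1/4)*(-1/12)*(-1 - 16))*(841/1444) = (9*(-1/4)*(-1/12)*(-17))*(841/1444) = -51/16*841/1444 = -42891/23104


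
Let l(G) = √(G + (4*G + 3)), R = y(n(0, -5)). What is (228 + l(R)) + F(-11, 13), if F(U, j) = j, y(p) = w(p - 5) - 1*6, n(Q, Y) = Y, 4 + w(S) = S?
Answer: 241 + I*√97 ≈ 241.0 + 9.8489*I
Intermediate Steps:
w(S) = -4 + S
y(p) = -15 + p (y(p) = (-4 + (p - 5)) - 1*6 = (-4 + (-5 + p)) - 6 = (-9 + p) - 6 = -15 + p)
R = -20 (R = -15 - 5 = -20)
l(G) = √(3 + 5*G) (l(G) = √(G + (3 + 4*G)) = √(3 + 5*G))
(228 + l(R)) + F(-11, 13) = (228 + √(3 + 5*(-20))) + 13 = (228 + √(3 - 100)) + 13 = (228 + √(-97)) + 13 = (228 + I*√97) + 13 = 241 + I*√97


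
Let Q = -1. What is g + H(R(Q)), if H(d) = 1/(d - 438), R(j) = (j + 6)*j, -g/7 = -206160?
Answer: 639302159/443 ≈ 1.4431e+6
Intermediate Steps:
g = 1443120 (g = -7*(-206160) = 1443120)
R(j) = j*(6 + j) (R(j) = (6 + j)*j = j*(6 + j))
H(d) = 1/(-438 + d)
g + H(R(Q)) = 1443120 + 1/(-438 - (6 - 1)) = 1443120 + 1/(-438 - 1*5) = 1443120 + 1/(-438 - 5) = 1443120 + 1/(-443) = 1443120 - 1/443 = 639302159/443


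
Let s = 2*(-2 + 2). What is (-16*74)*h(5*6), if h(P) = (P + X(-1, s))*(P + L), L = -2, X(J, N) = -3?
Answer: -895104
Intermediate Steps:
s = 0 (s = 2*0 = 0)
h(P) = (-3 + P)*(-2 + P) (h(P) = (P - 3)*(P - 2) = (-3 + P)*(-2 + P))
(-16*74)*h(5*6) = (-16*74)*(6 + (5*6)² - 25*6) = -1184*(6 + 30² - 5*30) = -1184*(6 + 900 - 150) = -1184*756 = -895104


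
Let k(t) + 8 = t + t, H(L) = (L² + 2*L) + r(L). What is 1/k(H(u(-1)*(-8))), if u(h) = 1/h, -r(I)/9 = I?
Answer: ⅛ ≈ 0.12500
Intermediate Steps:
r(I) = -9*I
u(h) = 1/h
H(L) = L² - 7*L (H(L) = (L² + 2*L) - 9*L = L² - 7*L)
k(t) = -8 + 2*t (k(t) = -8 + (t + t) = -8 + 2*t)
1/k(H(u(-1)*(-8))) = 1/(-8 + 2*((-8/(-1))*(-7 - 8/(-1)))) = 1/(-8 + 2*((-1*(-8))*(-7 - 1*(-8)))) = 1/(-8 + 2*(8*(-7 + 8))) = 1/(-8 + 2*(8*1)) = 1/(-8 + 2*8) = 1/(-8 + 16) = 1/8 = ⅛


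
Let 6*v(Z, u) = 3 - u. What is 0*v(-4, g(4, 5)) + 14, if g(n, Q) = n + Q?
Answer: 14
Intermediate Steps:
g(n, Q) = Q + n
v(Z, u) = 1/2 - u/6 (v(Z, u) = (3 - u)/6 = 1/2 - u/6)
0*v(-4, g(4, 5)) + 14 = 0*(1/2 - (5 + 4)/6) + 14 = 0*(1/2 - 1/6*9) + 14 = 0*(1/2 - 3/2) + 14 = 0*(-1) + 14 = 0 + 14 = 14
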